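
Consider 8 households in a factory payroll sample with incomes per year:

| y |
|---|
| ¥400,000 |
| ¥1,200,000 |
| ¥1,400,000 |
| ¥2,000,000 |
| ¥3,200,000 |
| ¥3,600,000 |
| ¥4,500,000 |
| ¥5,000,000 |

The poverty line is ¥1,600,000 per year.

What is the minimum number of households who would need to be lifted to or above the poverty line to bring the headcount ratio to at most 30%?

Currently q = 3 of N = 8 are below the line (H = 0.375).
A headcount ratio of at most 30% allows at most ⌊0.30 × 8⌋ = 2 poor households.
So at least 3 − 2 = 1 must be lifted.

1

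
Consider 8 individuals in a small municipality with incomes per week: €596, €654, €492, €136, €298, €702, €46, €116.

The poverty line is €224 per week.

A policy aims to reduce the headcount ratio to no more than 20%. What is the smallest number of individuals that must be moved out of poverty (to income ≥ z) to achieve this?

2

3 of the 8 individuals are poor, so H = 3/8 = 0.375.
A headcount ratio of at most 20% allows at most ⌊0.20 × 8⌋ = 1 poor individuals.
So at least 3 − 1 = 2 must be lifted.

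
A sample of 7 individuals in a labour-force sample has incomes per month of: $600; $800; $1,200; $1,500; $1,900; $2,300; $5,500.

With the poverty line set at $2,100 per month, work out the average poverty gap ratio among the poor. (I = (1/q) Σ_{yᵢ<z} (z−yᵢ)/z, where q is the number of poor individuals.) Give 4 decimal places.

Below z: $600, $800, $1,200, $1,500, $1,900 (q = 5 of N = 7).
Shortfall ratios (z−y)/z: 0.7143, 0.6190, 0.4286, 0.2857, 0.0952; sum = 2.142857.
I averages over the q = 5 poor units only: 2.142857 / 5 = 0.4286.

0.4286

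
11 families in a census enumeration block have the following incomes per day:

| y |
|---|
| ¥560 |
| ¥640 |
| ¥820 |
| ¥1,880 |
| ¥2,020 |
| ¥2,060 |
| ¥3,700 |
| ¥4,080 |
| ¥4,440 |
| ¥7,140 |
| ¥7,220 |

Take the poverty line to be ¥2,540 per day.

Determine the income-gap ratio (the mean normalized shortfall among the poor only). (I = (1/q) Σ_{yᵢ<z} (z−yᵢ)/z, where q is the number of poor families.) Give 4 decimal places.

0.4764

Below z: ¥560, ¥640, ¥820, ¥1,880, ¥2,020, ¥2,060 (q = 6 of N = 11).
Relative gaps: 0.7795, 0.7480, 0.6772, 0.2598, 0.2047, 0.1890; sum = 2.858268.
The income-gap ratio divides by q (the poor only): 2.858268 / 6 = 0.4764.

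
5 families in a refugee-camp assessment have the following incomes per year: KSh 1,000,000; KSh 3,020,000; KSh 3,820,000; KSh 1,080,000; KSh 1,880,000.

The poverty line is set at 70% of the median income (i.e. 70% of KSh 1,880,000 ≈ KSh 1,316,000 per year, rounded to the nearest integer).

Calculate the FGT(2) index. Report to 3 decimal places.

Poor units: KSh 1,000,000, KSh 1,080,000 (q = 2 of N = 5).
Shortfall ratios: (1316000−1000000)/1316000 = 0.2401; (1316000−1080000)/1316000 = 0.1793.
Squared: 0.0577; 0.0322.
Sum = 0.089818; P₂ = 0.089818 / 5 = 0.018.

0.018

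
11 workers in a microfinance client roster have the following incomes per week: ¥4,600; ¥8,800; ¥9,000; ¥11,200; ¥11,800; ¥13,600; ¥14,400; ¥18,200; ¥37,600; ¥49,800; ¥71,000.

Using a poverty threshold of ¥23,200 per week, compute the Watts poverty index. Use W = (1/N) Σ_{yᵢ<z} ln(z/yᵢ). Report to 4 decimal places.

0.5630

Below z: ¥4,600, ¥8,800, ¥9,000, ¥11,200, ¥11,800, ¥13,600, ¥14,400, ¥18,200 (q = 8 of N = 11).
Log gaps: ln(23200/4600) = 1.6181; ln(23200/8800) = 0.9694; ln(23200/9000) = 0.9469; ln(23200/11200) = 0.7282; ln(23200/11800) = 0.6761; ln(23200/13600) = 0.5341; ln(23200/14400) = 0.4769; ln(23200/18200) = 0.2427.
W = 6.192453 / 11 = 0.5630.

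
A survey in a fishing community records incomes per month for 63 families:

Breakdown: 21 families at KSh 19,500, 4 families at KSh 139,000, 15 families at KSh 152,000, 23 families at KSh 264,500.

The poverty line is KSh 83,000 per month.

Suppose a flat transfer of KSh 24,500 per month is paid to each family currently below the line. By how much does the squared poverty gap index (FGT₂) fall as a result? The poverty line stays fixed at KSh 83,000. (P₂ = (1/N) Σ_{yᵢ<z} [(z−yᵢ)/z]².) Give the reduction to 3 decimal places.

Before: below the line — 21×KSh 19,500; squared poverty gap index (FGT₂) = 0.19511.
After the KSh 24,500 transfer: below the line — 21×KSh 44,000; squared poverty gap index (FGT₂) = 0.07360.
Reduction = 0.19511 − 0.07360 = 0.122.

0.122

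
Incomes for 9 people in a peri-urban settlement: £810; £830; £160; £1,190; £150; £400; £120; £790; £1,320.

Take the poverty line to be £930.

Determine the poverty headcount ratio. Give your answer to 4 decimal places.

0.7778

7 of the 9 people have income below £930.
H = 7/9 = 0.7778.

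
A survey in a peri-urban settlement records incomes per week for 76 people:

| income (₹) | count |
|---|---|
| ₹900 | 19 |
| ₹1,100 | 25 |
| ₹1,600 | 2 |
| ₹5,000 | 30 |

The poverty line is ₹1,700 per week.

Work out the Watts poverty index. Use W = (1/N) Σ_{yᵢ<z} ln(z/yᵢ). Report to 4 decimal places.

Poor units: 19×₹900, 25×₹1,100, 2×₹1,600 (q = 46 of N = 76).
Log gaps: ln(1700/900) = 0.6360 (×19); ln(1700/1100) = 0.4353 (×25); ln(1700/1600) = 0.0606 (×2).
W = 23.087988 / 76 = 0.3038.

0.3038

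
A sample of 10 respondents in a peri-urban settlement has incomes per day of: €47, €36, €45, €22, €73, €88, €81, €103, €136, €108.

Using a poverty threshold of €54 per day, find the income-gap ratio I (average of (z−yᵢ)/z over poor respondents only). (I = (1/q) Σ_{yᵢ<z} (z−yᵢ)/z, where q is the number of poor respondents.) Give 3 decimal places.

0.306

Incomes under z: €22, €36, €45, €47 (q = 4 of N = 10).
Shortfall ratios (z−y)/z: 0.5926, 0.3333, 0.1667, 0.1296; sum = 1.222222.
I averages over the q = 4 poor units only: 1.222222 / 4 = 0.306.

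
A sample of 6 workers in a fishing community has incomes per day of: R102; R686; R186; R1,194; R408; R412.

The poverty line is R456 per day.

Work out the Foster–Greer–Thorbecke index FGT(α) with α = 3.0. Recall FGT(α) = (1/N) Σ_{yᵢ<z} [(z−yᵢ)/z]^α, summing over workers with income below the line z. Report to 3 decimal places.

0.113

Poor units: R102, R186, R408, R412 (q = 4 of N = 6).
Normalized shortfalls: (456−102)/456 = 0.7763; (456−186)/456 = 0.5921; (456−408)/456 = 0.1053; (456−412)/456 = 0.0965.
Raised to α = 3.0: 0.46786; 0.20759; 0.00117; 0.00090.
Sum = 0.677509; FGT(3.0) = 0.677509 / 6 = 0.113.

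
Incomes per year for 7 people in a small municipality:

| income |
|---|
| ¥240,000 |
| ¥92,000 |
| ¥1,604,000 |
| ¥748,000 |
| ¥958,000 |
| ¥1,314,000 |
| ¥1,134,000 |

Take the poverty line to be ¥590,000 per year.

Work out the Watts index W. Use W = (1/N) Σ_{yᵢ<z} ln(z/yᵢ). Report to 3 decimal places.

Below z: ¥92,000, ¥240,000 (q = 2 of N = 7).
ln(z/y) terms: ln(590000/92000) = 1.8583; ln(590000/240000) = 0.8995.
W = 2.757818 / 7 = 0.394.

0.394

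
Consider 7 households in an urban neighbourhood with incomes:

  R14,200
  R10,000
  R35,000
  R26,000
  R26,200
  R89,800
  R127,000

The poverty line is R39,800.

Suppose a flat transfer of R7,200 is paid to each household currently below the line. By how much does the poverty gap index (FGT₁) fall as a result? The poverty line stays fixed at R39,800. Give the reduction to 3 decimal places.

Before: below the line — R10,000, R14,200, R26,000, R26,200, R35,000; poverty gap index (FGT₁) = 0.31443.
After the R7,200 transfer: below the line — R17,200, R21,400, R33,200, R33,400; poverty gap index (FGT₁) = 0.19383.
Reduction = 0.31443 − 0.19383 = 0.121.

0.121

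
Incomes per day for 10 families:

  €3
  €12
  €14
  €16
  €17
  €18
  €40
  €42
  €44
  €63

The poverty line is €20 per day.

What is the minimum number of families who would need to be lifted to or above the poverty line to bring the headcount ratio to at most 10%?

Currently q = 6 of N = 10 are below the line (H = 0.600).
A headcount ratio of at most 10% allows at most ⌊0.10 × 10⌋ = 1 poor families.
So at least 6 − 1 = 5 must be lifted.

5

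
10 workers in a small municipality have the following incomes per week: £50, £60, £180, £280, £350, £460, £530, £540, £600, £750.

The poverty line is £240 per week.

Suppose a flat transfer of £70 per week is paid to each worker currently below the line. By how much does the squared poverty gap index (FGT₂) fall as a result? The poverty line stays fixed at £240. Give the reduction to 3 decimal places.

0.079

Before: below the line — £50, £60, £180; squared poverty gap index (FGT₂) = 0.12517.
After the £70 transfer: below the line — £120, £130; squared poverty gap index (FGT₂) = 0.04601.
Reduction = 0.12517 − 0.04601 = 0.079.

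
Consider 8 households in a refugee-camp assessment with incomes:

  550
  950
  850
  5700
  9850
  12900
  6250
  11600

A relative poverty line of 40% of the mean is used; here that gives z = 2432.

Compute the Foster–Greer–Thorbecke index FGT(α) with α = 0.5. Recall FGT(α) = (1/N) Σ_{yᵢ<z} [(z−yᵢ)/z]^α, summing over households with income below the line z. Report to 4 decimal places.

0.3084

Below z: 550, 850, 950 (q = 3 of N = 8).
Relative gaps: (2432−550)/2432 = 0.7738; (2432−850)/2432 = 0.6505; (2432−950)/2432 = 0.6094.
Raised to α = 0.5: 0.87969; 0.80653; 0.78062.
Sum = 2.466843; FGT(0.5) = 2.466843 / 8 = 0.3084.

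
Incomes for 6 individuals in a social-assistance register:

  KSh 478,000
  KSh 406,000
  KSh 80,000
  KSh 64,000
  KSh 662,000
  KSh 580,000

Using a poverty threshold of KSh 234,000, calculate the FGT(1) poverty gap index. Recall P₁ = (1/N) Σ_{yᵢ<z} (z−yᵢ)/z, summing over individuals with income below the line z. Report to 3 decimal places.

Incomes under z: KSh 64,000, KSh 80,000 (q = 2 of N = 6).
Gap ratios (z−y)/z: (234000−64000)/234000 = 0.7265; (234000−80000)/234000 = 0.6581.
Sum of shortfalls = 1.384615; P₁ averages over all N: 1.384615 / 6 = 0.231.

0.231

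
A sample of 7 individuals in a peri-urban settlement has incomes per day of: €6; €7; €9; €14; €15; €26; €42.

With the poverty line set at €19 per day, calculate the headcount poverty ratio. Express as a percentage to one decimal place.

5 of the 7 individuals have income below €19.
H = 5/7 = 71.4%.

71.4%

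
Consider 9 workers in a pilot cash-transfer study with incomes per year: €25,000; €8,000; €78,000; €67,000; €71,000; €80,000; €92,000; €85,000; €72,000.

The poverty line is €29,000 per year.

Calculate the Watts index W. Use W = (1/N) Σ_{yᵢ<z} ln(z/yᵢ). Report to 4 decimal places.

0.1596

Below z: €8,000, €25,000 (q = 2 of N = 9).
Log shortfalls: ln(29000/8000) = 1.2879; ln(29000/25000) = 0.1484.
W = 1.436274 / 9 = 0.1596.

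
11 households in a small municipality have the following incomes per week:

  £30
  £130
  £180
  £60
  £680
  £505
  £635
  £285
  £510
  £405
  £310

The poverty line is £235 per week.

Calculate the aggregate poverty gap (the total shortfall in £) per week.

£540

Below the line: £30, £60, £130, £180 (q = 4 of N = 11).
Individual gaps: 235−30 = 205; 235−60 = 175; 235−130 = 105; 235−180 = 55.
Aggregate gap = £540.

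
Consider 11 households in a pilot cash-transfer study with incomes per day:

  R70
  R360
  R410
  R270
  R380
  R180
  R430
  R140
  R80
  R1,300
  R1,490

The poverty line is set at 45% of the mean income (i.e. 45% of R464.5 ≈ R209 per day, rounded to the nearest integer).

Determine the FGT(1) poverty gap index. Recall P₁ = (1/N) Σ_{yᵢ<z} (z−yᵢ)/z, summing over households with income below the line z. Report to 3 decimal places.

Incomes under z: R70, R80, R140, R180 (q = 4 of N = 11).
Relative gaps: (209−70)/209 = 0.6651; (209−80)/209 = 0.6172; (209−140)/209 = 0.3301; (209−180)/209 = 0.1388.
Σ = 1.751196. Dividing by the full population N = 11 gives P₁ = 0.159.

0.159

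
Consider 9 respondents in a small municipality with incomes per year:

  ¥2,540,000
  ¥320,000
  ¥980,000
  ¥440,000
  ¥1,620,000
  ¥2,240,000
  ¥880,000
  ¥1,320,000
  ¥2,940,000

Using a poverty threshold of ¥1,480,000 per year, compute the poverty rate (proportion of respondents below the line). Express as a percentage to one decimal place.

5 of the 9 respondents have income below ¥1,480,000.
H = 5/9 = 55.6%.

55.6%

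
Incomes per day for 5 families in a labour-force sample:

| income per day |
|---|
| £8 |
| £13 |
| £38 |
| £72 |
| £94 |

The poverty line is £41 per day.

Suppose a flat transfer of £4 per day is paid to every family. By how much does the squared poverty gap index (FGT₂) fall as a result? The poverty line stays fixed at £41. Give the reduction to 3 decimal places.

Before: below the line — £8, £13, £38; squared poverty gap index (FGT₂) = 0.22391.
After the £4 transfer: below the line — £12, £17; squared poverty gap index (FGT₂) = 0.16859.
Reduction = 0.22391 − 0.16859 = 0.055.

0.055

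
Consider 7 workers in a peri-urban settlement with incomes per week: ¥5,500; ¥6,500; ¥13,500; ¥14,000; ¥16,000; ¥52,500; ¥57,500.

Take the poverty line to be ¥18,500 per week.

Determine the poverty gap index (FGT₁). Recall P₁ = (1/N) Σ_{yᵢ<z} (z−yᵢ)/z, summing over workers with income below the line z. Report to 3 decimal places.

0.286

Incomes under z: ¥5,500, ¥6,500, ¥13,500, ¥14,000, ¥16,000 (q = 5 of N = 7).
Shortfall ratios: (18500−5500)/18500 = 0.7027; (18500−6500)/18500 = 0.6486; (18500−13500)/18500 = 0.2703; (18500−14000)/18500 = 0.2432; (18500−16000)/18500 = 0.1351.
Sum of shortfalls = 2.000000; P₁ averages over all N: 2.000000 / 7 = 0.286.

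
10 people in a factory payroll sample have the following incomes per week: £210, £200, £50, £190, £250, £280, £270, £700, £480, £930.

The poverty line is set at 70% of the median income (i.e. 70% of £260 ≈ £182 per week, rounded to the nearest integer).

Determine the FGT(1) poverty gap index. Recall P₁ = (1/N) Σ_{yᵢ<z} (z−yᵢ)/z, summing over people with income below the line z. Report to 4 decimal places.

0.0725

Below z: £50 (q = 1 of N = 10).
Shortfall ratios: (182−50)/182 = 0.7253.
Σ = 0.725275. Dividing by the full population N = 10 gives P₁ = 0.0725.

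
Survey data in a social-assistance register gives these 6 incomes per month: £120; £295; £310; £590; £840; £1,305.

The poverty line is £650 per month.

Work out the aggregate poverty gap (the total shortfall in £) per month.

Below z: £120, £295, £310, £590 (q = 4 of N = 6).
Individual gaps: 650−120 = 530; 650−295 = 355; 650−310 = 340; 650−590 = 60.
Aggregate gap = £1,285.

£1,285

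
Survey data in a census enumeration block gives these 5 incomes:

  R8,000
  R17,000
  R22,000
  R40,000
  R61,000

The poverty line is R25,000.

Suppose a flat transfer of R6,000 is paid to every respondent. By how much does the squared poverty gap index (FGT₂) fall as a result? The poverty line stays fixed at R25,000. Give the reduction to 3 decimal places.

Before: below the line — R8,000, R17,000, R22,000; squared poverty gap index (FGT₂) = 0.11584.
After the R6,000 transfer: below the line — R14,000, R23,000; squared poverty gap index (FGT₂) = 0.04000.
Reduction = 0.11584 − 0.04000 = 0.076.

0.076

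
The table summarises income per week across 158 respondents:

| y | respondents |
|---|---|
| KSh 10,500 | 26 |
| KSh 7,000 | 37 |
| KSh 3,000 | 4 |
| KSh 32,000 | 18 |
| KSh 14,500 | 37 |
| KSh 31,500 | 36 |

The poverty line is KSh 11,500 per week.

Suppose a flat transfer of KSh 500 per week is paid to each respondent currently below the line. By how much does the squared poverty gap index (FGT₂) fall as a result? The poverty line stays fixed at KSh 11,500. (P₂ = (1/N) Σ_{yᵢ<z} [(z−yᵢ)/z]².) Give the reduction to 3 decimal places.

0.010

Before: below the line — 4×KSh 3,000, 37×KSh 7,000, 26×KSh 10,500; squared poverty gap index (FGT₂) = 0.05093.
After the KSh 500 transfer: below the line — 4×KSh 3,500, 37×KSh 7,500, 26×KSh 11,000; squared poverty gap index (FGT₂) = 0.04089.
Reduction = 0.05093 − 0.04089 = 0.010.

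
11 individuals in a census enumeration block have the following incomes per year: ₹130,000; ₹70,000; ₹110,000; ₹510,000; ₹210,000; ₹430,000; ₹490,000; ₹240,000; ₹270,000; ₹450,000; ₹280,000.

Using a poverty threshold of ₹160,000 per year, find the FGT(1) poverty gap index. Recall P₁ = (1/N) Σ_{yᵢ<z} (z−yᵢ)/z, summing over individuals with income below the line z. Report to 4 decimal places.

0.0966

Incomes under z: ₹70,000, ₹110,000, ₹130,000 (q = 3 of N = 11).
Normalized shortfalls: (160000−70000)/160000 = 0.5625; (160000−110000)/160000 = 0.3125; (160000−130000)/160000 = 0.1875.
Sum of shortfalls = 1.062500; P₁ averages over all N: 1.062500 / 11 = 0.0966.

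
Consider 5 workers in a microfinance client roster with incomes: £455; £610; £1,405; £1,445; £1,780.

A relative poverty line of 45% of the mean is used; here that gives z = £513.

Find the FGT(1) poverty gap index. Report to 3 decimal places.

Incomes under z: £455 (q = 1 of N = 5).
Normalized shortfalls: (513−455)/513 = 0.1131.
Σ = 0.113060. Dividing by the full population N = 5 gives P₁ = 0.023.

0.023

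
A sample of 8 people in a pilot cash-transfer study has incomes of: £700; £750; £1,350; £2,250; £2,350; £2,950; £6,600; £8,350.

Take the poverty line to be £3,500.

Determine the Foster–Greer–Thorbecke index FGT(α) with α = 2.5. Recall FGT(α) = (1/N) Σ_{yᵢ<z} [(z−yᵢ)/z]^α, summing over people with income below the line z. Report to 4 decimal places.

0.1954

Below the line: £700, £750, £1,350, £2,250, £2,350, £2,950 (q = 6 of N = 8).
Normalized shortfalls: (3500−700)/3500 = 0.8000; (3500−750)/3500 = 0.7857; (3500−1350)/3500 = 0.6143; (3500−2250)/3500 = 0.3571; (3500−2350)/3500 = 0.3286; (3500−2950)/3500 = 0.1571.
Raised to α = 2.5: 0.57243; 0.54722; 0.29575; 0.07623; 0.06188; 0.00979.
Sum = 1.563303; FGT(2.5) = 1.563303 / 8 = 0.1954.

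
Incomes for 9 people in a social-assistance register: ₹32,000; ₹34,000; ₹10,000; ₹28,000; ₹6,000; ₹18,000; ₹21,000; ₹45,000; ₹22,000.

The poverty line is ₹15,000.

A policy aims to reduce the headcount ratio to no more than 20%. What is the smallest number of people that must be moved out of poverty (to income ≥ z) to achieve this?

2 of the 9 people are poor, so H = 2/9 = 0.222.
A headcount ratio of at most 20% allows at most ⌊0.20 × 9⌋ = 1 poor people.
So at least 2 − 1 = 1 must be lifted.

1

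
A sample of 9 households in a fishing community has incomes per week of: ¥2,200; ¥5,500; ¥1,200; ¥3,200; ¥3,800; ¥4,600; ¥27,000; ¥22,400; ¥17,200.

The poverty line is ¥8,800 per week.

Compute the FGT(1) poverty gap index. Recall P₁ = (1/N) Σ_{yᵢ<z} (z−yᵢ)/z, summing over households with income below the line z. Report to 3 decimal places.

Poor units: ¥1,200, ¥2,200, ¥3,200, ¥3,800, ¥4,600, ¥5,500 (q = 6 of N = 9).
Shortfall ratios: (8800−1200)/8800 = 0.8636; (8800−2200)/8800 = 0.7500; (8800−3200)/8800 = 0.6364; (8800−3800)/8800 = 0.5682; (8800−4600)/8800 = 0.4773; (8800−5500)/8800 = 0.3750.
Σ = 3.670455. Dividing by the full population N = 9 gives P₁ = 0.408.

0.408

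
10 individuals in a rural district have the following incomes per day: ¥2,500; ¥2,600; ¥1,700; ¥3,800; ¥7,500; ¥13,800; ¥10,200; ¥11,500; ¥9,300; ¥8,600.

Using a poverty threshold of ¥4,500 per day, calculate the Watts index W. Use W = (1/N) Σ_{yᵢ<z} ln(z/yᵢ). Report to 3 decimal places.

0.228

Below the line: ¥1,700, ¥2,500, ¥2,600, ¥3,800 (q = 4 of N = 10).
Log shortfalls: ln(4500/1700) = 0.9734; ln(4500/2500) = 0.5878; ln(4500/2600) = 0.5486; ln(4500/3800) = 0.1691.
W = 2.278878 / 10 = 0.228.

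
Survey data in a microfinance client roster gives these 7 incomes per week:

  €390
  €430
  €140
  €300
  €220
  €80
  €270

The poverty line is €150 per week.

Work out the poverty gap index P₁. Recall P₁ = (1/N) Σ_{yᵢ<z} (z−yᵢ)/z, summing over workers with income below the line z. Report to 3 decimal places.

Below z: €80, €140 (q = 2 of N = 7).
Relative gaps: (150−80)/150 = 0.4667; (150−140)/150 = 0.0667.
Σ = 0.533333. Dividing by the full population N = 7 gives P₁ = 0.076.

0.076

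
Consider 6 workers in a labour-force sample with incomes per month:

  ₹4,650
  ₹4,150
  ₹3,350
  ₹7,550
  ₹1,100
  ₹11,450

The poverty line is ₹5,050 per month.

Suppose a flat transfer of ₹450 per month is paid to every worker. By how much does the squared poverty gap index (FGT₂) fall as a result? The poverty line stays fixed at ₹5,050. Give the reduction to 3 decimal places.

0.036

Before: below the line — ₹1,100, ₹3,350, ₹4,150, ₹4,650; squared poverty gap index (FGT₂) = 0.12719.
After the ₹450 transfer: below the line — ₹1,550, ₹3,800, ₹4,600; squared poverty gap index (FGT₂) = 0.09159.
Reduction = 0.12719 − 0.09159 = 0.036.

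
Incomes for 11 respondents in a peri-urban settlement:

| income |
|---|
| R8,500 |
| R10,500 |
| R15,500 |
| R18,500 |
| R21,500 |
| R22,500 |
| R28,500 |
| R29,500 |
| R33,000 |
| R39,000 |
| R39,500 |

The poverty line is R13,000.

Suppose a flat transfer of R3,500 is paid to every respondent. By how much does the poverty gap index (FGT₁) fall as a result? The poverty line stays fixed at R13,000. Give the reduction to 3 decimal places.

0.042

Before: below the line — R8,500, R10,500; poverty gap index (FGT₁) = 0.04895.
After the R3,500 transfer: below the line — R12,000; poverty gap index (FGT₁) = 0.00699.
Reduction = 0.04895 − 0.00699 = 0.042.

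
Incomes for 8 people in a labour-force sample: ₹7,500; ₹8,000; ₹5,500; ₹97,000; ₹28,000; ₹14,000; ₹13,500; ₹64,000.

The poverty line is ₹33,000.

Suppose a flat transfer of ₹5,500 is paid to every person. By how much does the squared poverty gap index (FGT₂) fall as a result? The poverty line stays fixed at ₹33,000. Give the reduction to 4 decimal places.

0.1326

Before: below the line — ₹5,500, ₹7,500, ₹8,000, ₹13,500, ₹14,000, ₹28,000; squared poverty gap index (FGT₂) = 0.321138.
After the ₹5,500 transfer: below the line — ₹11,000, ₹13,000, ₹13,500, ₹19,000, ₹19,500; squared poverty gap index (FGT₂) = 0.188533.
Reduction = 0.321138 − 0.188533 = 0.1326.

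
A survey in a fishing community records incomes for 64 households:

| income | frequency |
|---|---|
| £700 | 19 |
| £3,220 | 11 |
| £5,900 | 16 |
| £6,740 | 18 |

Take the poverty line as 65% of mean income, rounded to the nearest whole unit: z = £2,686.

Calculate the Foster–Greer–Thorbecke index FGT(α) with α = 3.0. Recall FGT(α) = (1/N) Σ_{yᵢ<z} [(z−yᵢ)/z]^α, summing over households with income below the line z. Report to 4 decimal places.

Incomes under z: 19×£700 (q = 19 of N = 64).
Normalized shortfalls: (2686−700)/2686 = 0.7394 (×19).
Raised to α = 3.0: 0.40422 (×19).
Sum = 7.680214; FGT(3.0) = 7.680214 / 64 = 0.1200.

0.1200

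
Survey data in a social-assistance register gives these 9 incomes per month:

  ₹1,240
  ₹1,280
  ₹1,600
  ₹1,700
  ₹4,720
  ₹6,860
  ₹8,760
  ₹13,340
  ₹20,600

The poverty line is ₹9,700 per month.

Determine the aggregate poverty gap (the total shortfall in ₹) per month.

Incomes under z: ₹1,240, ₹1,280, ₹1,600, ₹1,700, ₹4,720, ₹6,860, ₹8,760 (q = 7 of N = 9).
Individual gaps: 9700−1240 = 8460; 9700−1280 = 8420; 9700−1600 = 8100; 9700−1700 = 8000; 9700−4720 = 4980; 9700−6860 = 2840; 9700−8760 = 940.
Aggregate gap = ₹41,740.

₹41,740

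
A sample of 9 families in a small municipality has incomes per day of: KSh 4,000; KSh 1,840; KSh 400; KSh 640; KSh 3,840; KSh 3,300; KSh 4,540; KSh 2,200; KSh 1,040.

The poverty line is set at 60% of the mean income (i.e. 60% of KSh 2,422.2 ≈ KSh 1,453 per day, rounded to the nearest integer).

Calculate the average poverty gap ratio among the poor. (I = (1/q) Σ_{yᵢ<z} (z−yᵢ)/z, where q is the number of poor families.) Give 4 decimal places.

0.5228

Below z: KSh 400, KSh 640, KSh 1,040 (q = 3 of N = 9).
Relative gaps: 0.7247, 0.5595, 0.2842; sum = 1.568479.
I averages over the q = 3 poor units only: 1.568479 / 3 = 0.5228.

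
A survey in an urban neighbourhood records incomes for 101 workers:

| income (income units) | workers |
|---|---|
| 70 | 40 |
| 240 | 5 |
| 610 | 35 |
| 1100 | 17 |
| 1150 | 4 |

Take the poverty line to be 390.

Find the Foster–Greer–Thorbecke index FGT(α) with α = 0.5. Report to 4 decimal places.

Incomes under z: 40×70, 5×240 (q = 45 of N = 101).
Shortfall ratios: (390−70)/390 = 0.8205 (×40); (390−240)/390 = 0.3846 (×5).
Raised to α = 0.5: 0.90582 (×40); 0.62017 (×5).
Sum = 39.333733; FGT(0.5) = 39.333733 / 101 = 0.3894.

0.3894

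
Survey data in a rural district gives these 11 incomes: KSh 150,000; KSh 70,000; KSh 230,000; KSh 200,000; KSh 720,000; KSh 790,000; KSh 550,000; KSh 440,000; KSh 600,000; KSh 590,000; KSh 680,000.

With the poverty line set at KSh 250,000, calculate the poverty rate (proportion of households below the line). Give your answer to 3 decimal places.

0.364

4 of the 11 households have income below KSh 250,000.
H = 4/11 = 0.364.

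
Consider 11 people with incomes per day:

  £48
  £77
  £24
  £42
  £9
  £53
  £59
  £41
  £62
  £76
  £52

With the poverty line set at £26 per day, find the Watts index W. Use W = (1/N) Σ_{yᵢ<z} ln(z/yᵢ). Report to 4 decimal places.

0.1037

Below z: £9, £24 (q = 2 of N = 11).
ln(z/y) terms: ln(26/9) = 1.0609; ln(26/24) = 0.0800.
W = 1.140915 / 11 = 0.1037.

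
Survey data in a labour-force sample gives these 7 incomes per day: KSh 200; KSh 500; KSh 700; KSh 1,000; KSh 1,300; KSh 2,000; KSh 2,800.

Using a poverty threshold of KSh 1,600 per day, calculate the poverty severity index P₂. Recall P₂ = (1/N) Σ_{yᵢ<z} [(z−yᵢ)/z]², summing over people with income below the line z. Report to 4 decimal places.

0.2472

Incomes under z: KSh 200, KSh 500, KSh 700, KSh 1,000, KSh 1,300 (q = 5 of N = 7).
Normalized shortfalls: (1600−200)/1600 = 0.8750; (1600−500)/1600 = 0.6875; (1600−700)/1600 = 0.5625; (1600−1000)/1600 = 0.3750; (1600−1300)/1600 = 0.1875.
Squared: 0.7656; 0.4727; 0.3164; 0.1406; 0.0352.
Sum = 1.730469; P₂ = 1.730469 / 7 = 0.2472.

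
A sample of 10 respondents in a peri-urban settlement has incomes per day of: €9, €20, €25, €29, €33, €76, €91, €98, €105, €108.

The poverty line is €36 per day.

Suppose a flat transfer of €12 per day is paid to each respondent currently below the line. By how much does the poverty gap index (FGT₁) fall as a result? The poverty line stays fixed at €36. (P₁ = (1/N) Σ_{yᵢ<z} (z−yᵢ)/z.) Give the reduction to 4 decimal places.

Before: below the line — €9, €20, €25, €29, €33; poverty gap index (FGT₁) = 0.177778.
After the €12 transfer: below the line — €21, €32; poverty gap index (FGT₁) = 0.052778.
Reduction = 0.177778 − 0.052778 = 0.1250.

0.1250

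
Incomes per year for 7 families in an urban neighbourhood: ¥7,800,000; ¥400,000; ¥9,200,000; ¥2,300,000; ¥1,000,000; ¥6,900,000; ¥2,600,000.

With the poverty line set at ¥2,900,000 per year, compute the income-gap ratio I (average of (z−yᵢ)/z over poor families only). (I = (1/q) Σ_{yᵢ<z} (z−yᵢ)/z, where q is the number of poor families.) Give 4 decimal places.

0.4569

Incomes under z: ¥400,000, ¥1,000,000, ¥2,300,000, ¥2,600,000 (q = 4 of N = 7).
Relative gaps: 0.8621, 0.6552, 0.2069, 0.1034; sum = 1.827586.
The income-gap ratio divides by q (the poor only): 1.827586 / 4 = 0.4569.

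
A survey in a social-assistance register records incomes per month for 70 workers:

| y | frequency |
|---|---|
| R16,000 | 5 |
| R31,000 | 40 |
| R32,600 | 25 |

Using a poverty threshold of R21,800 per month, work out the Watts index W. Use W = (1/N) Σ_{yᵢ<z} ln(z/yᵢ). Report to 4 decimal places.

0.0221

Below z: 5×R16,000 (q = 5 of N = 70).
ln(z/y) terms: ln(21800/16000) = 0.3093 (×5).
W = 1.546606 / 70 = 0.0221.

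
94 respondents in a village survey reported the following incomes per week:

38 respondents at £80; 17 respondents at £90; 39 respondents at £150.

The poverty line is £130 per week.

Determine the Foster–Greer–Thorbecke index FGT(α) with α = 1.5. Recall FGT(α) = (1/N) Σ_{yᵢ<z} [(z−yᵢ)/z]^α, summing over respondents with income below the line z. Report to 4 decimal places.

Below z: 38×£80, 17×£90 (q = 55 of N = 94).
Gap ratios (z−y)/z: (130−80)/130 = 0.3846 (×38); (130−90)/130 = 0.3077 (×17).
Raised to α = 1.5: 0.23853 (×38); 0.17068 (×17).
Sum = 11.965585; FGT(1.5) = 11.965585 / 94 = 0.1273.

0.1273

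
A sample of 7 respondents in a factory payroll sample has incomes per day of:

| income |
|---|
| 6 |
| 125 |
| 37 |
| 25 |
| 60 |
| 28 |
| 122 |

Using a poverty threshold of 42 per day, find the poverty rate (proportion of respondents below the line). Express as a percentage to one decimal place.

57.1%

4 of the 7 respondents have income below 42.
H = 4/7 = 57.1%.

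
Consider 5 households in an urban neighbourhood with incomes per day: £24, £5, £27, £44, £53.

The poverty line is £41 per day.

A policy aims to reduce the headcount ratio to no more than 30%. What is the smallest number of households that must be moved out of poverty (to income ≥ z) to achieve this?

Currently q = 3 of N = 5 are below the line (H = 0.600).
A headcount ratio of at most 30% allows at most ⌊0.30 × 5⌋ = 1 poor households.
So at least 3 − 1 = 2 must be lifted.

2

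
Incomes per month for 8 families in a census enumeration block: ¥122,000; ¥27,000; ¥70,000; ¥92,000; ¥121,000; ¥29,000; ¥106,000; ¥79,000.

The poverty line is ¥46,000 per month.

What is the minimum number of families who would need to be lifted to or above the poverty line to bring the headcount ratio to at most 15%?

1

2 of the 8 families are poor, so H = 2/8 = 0.250.
A headcount ratio of at most 15% allows at most ⌊0.15 × 8⌋ = 1 poor families.
So at least 2 − 1 = 1 must be lifted.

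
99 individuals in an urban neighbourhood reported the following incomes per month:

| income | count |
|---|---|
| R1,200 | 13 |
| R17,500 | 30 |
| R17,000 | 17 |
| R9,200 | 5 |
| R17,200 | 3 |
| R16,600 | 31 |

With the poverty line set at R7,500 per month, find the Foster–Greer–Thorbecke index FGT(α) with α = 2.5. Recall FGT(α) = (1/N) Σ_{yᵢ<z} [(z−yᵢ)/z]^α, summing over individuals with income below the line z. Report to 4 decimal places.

Below the line: 13×R1,200 (q = 13 of N = 99).
Normalized shortfalls: (7500−1200)/7500 = 0.8400 (×13).
Raised to α = 2.5: 0.64669 (×13).
Sum = 8.407010; FGT(2.5) = 8.407010 / 99 = 0.0849.

0.0849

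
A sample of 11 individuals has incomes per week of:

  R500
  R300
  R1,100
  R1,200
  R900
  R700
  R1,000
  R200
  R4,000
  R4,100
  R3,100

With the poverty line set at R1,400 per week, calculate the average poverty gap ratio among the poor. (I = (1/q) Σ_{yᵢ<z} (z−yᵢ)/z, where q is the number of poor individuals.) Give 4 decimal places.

0.4732

Below the line: R200, R300, R500, R700, R900, R1,000, R1,100, R1,200 (q = 8 of N = 11).
Relative gaps: 0.8571, 0.7857, 0.6429, 0.5000, 0.3571, 0.2857, 0.2143, 0.1429; sum = 3.785714.
The income-gap ratio divides by q (the poor only): 3.785714 / 8 = 0.4732.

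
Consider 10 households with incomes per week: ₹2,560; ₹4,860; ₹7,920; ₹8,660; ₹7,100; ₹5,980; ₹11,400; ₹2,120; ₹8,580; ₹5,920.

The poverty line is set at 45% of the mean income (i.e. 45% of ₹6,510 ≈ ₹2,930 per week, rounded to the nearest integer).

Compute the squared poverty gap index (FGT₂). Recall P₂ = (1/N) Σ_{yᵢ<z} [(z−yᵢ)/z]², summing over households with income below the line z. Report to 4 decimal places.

Incomes under z: ₹2,120, ₹2,560 (q = 2 of N = 10).
Relative gaps: (2930−2120)/2930 = 0.2765; (2930−2560)/2930 = 0.1263.
Squared: 0.0764; 0.0159.
Sum = 0.092371; P₂ = 0.092371 / 10 = 0.0092.

0.0092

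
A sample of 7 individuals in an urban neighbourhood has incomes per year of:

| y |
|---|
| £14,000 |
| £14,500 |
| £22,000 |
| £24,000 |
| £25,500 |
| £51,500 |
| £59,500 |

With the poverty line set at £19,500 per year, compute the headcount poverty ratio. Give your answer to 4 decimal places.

2 of the 7 individuals have income below £19,500.
H = 2/7 = 0.2857.

0.2857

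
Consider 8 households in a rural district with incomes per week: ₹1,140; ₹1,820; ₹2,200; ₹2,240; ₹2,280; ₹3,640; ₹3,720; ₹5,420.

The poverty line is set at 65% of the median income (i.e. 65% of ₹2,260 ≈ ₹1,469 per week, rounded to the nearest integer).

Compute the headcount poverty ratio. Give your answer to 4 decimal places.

1 of the 8 households have income below ₹1,469.
H = 1/8 = 0.1250.

0.1250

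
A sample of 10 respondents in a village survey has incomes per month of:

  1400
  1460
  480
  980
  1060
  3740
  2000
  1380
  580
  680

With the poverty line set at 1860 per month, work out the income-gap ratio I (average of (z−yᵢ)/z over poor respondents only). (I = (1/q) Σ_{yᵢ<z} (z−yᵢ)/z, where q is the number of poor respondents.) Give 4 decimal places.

Below z: 480, 580, 680, 980, 1060, 1380, 1400, 1460 (q = 8 of N = 10).
Relative gaps: 0.7419, 0.6882, 0.6344, 0.4731, 0.4301, 0.2581, 0.2473, 0.2151; sum = 3.688172.
I averages over the q = 8 poor units only: 3.688172 / 8 = 0.4610.

0.4610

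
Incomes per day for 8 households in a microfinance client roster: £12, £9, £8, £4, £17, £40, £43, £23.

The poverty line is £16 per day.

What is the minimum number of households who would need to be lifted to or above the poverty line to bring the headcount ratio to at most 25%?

2

Currently q = 4 of N = 8 are below the line (H = 0.500).
A headcount ratio of at most 25% allows at most ⌊0.25 × 8⌋ = 2 poor households.
So at least 4 − 2 = 2 must be lifted.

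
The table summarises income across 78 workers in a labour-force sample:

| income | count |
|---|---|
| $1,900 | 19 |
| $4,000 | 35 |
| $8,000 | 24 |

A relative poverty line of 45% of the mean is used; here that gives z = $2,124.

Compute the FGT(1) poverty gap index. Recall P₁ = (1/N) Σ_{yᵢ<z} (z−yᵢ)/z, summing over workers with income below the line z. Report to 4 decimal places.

0.0257

Poor units: 19×$1,900 (q = 19 of N = 78).
Shortfall ratios: (2124−1900)/2124 = 0.1055 (×19).
Sum of shortfalls = 2.003766; P₁ averages over all N: 2.003766 / 78 = 0.0257.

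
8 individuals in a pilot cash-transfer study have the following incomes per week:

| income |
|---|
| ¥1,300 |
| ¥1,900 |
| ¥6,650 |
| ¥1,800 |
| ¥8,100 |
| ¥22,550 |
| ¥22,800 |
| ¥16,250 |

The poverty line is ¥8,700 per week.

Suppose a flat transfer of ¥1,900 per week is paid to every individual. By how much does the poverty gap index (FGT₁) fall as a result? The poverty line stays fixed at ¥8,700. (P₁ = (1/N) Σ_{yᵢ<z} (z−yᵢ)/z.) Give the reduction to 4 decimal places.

Before: below the line — ¥1,300, ¥1,800, ¥1,900, ¥6,650, ¥8,100; poverty gap index (FGT₁) = 0.341236.
After the ¥1,900 transfer: below the line — ¥3,200, ¥3,700, ¥3,800, ¥8,550; poverty gap index (FGT₁) = 0.223420.
Reduction = 0.341236 − 0.223420 = 0.1178.

0.1178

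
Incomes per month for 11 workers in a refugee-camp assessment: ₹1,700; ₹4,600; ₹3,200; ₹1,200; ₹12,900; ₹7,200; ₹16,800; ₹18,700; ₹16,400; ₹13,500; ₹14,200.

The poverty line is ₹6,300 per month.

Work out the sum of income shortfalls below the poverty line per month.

₹14,500

Incomes under z: ₹1,200, ₹1,700, ₹3,200, ₹4,600 (q = 4 of N = 11).
Individual gaps: 6300−1200 = 5100; 6300−1700 = 4600; 6300−3200 = 3100; 6300−4600 = 1700.
Aggregate gap = ₹14,500.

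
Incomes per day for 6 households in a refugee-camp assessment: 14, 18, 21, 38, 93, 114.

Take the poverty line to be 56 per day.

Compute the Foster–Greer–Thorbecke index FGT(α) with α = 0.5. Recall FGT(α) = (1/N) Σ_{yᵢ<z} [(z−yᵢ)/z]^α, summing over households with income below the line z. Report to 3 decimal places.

Poor units: 14, 18, 21, 38 (q = 4 of N = 6).
Normalized shortfalls: (56−14)/56 = 0.7500; (56−18)/56 = 0.6786; (56−21)/56 = 0.6250; (56−38)/56 = 0.3214.
Raised to α = 0.5: 0.86603; 0.82375; 0.79057; 0.56695.
Sum = 3.047296; FGT(0.5) = 3.047296 / 6 = 0.508.

0.508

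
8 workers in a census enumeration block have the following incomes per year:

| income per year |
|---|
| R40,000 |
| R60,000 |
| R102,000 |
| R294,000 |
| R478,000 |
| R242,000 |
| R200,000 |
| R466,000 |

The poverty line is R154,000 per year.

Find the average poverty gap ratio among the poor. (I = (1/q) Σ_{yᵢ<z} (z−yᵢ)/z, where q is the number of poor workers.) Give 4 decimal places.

Poor units: R40,000, R60,000, R102,000 (q = 3 of N = 8).
Shortfall ratios (z−y)/z: 0.7403, 0.6104, 0.3377; sum = 1.688312.
I averages over the q = 3 poor units only: 1.688312 / 3 = 0.5628.

0.5628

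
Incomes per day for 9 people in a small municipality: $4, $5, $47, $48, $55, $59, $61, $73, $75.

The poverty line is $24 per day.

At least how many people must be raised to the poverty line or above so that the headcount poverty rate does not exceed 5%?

2 of the 9 people are poor, so H = 2/9 = 0.222.
A headcount ratio of at most 5% allows at most ⌊0.05 × 9⌋ = 0 poor people.
So at least 2 − 0 = 2 must be lifted.

2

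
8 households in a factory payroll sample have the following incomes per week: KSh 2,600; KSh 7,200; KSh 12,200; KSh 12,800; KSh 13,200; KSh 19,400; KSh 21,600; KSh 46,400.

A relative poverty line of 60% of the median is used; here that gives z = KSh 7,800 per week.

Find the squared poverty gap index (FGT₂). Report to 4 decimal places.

0.0563

Below z: KSh 2,600, KSh 7,200 (q = 2 of N = 8).
Gap ratios (z−y)/z: (7800−2600)/7800 = 0.6667; (7800−7200)/7800 = 0.0769.
Squared: 0.4444; 0.0059.
Sum = 0.450362; P₂ = 0.450362 / 8 = 0.0563.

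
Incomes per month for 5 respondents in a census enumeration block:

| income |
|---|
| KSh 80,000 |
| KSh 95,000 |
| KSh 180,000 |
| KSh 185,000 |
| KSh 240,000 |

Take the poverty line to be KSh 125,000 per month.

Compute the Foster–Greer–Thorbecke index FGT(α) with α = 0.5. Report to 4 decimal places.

Below z: KSh 80,000, KSh 95,000 (q = 2 of N = 5).
Shortfall ratios: (125000−80000)/125000 = 0.3600; (125000−95000)/125000 = 0.2400.
Raised to α = 0.5: 0.60000; 0.48990.
Sum = 1.089898; FGT(0.5) = 1.089898 / 5 = 0.2180.

0.2180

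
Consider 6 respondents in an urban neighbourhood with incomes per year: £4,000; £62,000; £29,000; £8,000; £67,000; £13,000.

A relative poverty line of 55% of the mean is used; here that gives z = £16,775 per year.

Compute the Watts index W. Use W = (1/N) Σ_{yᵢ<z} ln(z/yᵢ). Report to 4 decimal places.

0.4048

Below the line: £4,000, £8,000, £13,000 (q = 3 of N = 6).
ln(z/y) terms: ln(16775/4000) = 1.4336; ln(16775/8000) = 0.7404; ln(16775/13000) = 0.2549.
W = 2.428984 / 6 = 0.4048.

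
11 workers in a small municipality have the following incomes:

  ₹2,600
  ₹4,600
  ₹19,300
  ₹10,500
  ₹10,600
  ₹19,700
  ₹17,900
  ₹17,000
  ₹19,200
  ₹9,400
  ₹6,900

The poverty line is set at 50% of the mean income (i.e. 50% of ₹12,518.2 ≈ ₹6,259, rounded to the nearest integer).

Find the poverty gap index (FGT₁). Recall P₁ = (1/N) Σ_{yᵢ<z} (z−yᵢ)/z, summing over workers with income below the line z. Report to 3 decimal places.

0.077

Poor units: ₹2,600, ₹4,600 (q = 2 of N = 11).
Normalized shortfalls: (6259−2600)/6259 = 0.5846; (6259−4600)/6259 = 0.2651.
Sum of shortfalls = 0.849656; P₁ averages over all N: 0.849656 / 11 = 0.077.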